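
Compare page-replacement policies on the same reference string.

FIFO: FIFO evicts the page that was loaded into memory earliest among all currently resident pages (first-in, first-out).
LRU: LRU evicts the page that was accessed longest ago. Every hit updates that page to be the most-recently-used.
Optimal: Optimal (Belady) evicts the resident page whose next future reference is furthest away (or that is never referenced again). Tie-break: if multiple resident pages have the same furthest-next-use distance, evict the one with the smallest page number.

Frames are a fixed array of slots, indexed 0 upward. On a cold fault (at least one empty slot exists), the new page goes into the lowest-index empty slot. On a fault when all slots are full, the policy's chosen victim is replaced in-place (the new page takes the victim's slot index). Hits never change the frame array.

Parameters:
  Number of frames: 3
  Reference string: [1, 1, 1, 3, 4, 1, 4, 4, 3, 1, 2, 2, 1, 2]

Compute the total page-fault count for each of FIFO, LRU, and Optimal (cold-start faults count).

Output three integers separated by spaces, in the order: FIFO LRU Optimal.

--- FIFO ---
  step 0: ref 1 -> FAULT, frames=[1,-,-] (faults so far: 1)
  step 1: ref 1 -> HIT, frames=[1,-,-] (faults so far: 1)
  step 2: ref 1 -> HIT, frames=[1,-,-] (faults so far: 1)
  step 3: ref 3 -> FAULT, frames=[1,3,-] (faults so far: 2)
  step 4: ref 4 -> FAULT, frames=[1,3,4] (faults so far: 3)
  step 5: ref 1 -> HIT, frames=[1,3,4] (faults so far: 3)
  step 6: ref 4 -> HIT, frames=[1,3,4] (faults so far: 3)
  step 7: ref 4 -> HIT, frames=[1,3,4] (faults so far: 3)
  step 8: ref 3 -> HIT, frames=[1,3,4] (faults so far: 3)
  step 9: ref 1 -> HIT, frames=[1,3,4] (faults so far: 3)
  step 10: ref 2 -> FAULT, evict 1, frames=[2,3,4] (faults so far: 4)
  step 11: ref 2 -> HIT, frames=[2,3,4] (faults so far: 4)
  step 12: ref 1 -> FAULT, evict 3, frames=[2,1,4] (faults so far: 5)
  step 13: ref 2 -> HIT, frames=[2,1,4] (faults so far: 5)
  FIFO total faults: 5
--- LRU ---
  step 0: ref 1 -> FAULT, frames=[1,-,-] (faults so far: 1)
  step 1: ref 1 -> HIT, frames=[1,-,-] (faults so far: 1)
  step 2: ref 1 -> HIT, frames=[1,-,-] (faults so far: 1)
  step 3: ref 3 -> FAULT, frames=[1,3,-] (faults so far: 2)
  step 4: ref 4 -> FAULT, frames=[1,3,4] (faults so far: 3)
  step 5: ref 1 -> HIT, frames=[1,3,4] (faults so far: 3)
  step 6: ref 4 -> HIT, frames=[1,3,4] (faults so far: 3)
  step 7: ref 4 -> HIT, frames=[1,3,4] (faults so far: 3)
  step 8: ref 3 -> HIT, frames=[1,3,4] (faults so far: 3)
  step 9: ref 1 -> HIT, frames=[1,3,4] (faults so far: 3)
  step 10: ref 2 -> FAULT, evict 4, frames=[1,3,2] (faults so far: 4)
  step 11: ref 2 -> HIT, frames=[1,3,2] (faults so far: 4)
  step 12: ref 1 -> HIT, frames=[1,3,2] (faults so far: 4)
  step 13: ref 2 -> HIT, frames=[1,3,2] (faults so far: 4)
  LRU total faults: 4
--- Optimal ---
  step 0: ref 1 -> FAULT, frames=[1,-,-] (faults so far: 1)
  step 1: ref 1 -> HIT, frames=[1,-,-] (faults so far: 1)
  step 2: ref 1 -> HIT, frames=[1,-,-] (faults so far: 1)
  step 3: ref 3 -> FAULT, frames=[1,3,-] (faults so far: 2)
  step 4: ref 4 -> FAULT, frames=[1,3,4] (faults so far: 3)
  step 5: ref 1 -> HIT, frames=[1,3,4] (faults so far: 3)
  step 6: ref 4 -> HIT, frames=[1,3,4] (faults so far: 3)
  step 7: ref 4 -> HIT, frames=[1,3,4] (faults so far: 3)
  step 8: ref 3 -> HIT, frames=[1,3,4] (faults so far: 3)
  step 9: ref 1 -> HIT, frames=[1,3,4] (faults so far: 3)
  step 10: ref 2 -> FAULT, evict 3, frames=[1,2,4] (faults so far: 4)
  step 11: ref 2 -> HIT, frames=[1,2,4] (faults so far: 4)
  step 12: ref 1 -> HIT, frames=[1,2,4] (faults so far: 4)
  step 13: ref 2 -> HIT, frames=[1,2,4] (faults so far: 4)
  Optimal total faults: 4

Answer: 5 4 4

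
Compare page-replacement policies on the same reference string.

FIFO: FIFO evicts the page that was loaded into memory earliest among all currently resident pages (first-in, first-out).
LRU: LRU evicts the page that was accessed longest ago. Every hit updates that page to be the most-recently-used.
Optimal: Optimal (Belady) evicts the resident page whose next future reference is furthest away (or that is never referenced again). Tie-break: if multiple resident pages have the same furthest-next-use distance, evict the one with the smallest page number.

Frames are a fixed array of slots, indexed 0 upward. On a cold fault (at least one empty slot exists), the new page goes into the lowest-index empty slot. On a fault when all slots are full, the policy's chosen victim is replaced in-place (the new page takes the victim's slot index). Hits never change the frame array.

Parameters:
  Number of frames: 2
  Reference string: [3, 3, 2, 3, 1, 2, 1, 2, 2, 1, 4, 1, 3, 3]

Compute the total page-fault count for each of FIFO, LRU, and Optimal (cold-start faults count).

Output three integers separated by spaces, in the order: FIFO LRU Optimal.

--- FIFO ---
  step 0: ref 3 -> FAULT, frames=[3,-] (faults so far: 1)
  step 1: ref 3 -> HIT, frames=[3,-] (faults so far: 1)
  step 2: ref 2 -> FAULT, frames=[3,2] (faults so far: 2)
  step 3: ref 3 -> HIT, frames=[3,2] (faults so far: 2)
  step 4: ref 1 -> FAULT, evict 3, frames=[1,2] (faults so far: 3)
  step 5: ref 2 -> HIT, frames=[1,2] (faults so far: 3)
  step 6: ref 1 -> HIT, frames=[1,2] (faults so far: 3)
  step 7: ref 2 -> HIT, frames=[1,2] (faults so far: 3)
  step 8: ref 2 -> HIT, frames=[1,2] (faults so far: 3)
  step 9: ref 1 -> HIT, frames=[1,2] (faults so far: 3)
  step 10: ref 4 -> FAULT, evict 2, frames=[1,4] (faults so far: 4)
  step 11: ref 1 -> HIT, frames=[1,4] (faults so far: 4)
  step 12: ref 3 -> FAULT, evict 1, frames=[3,4] (faults so far: 5)
  step 13: ref 3 -> HIT, frames=[3,4] (faults so far: 5)
  FIFO total faults: 5
--- LRU ---
  step 0: ref 3 -> FAULT, frames=[3,-] (faults so far: 1)
  step 1: ref 3 -> HIT, frames=[3,-] (faults so far: 1)
  step 2: ref 2 -> FAULT, frames=[3,2] (faults so far: 2)
  step 3: ref 3 -> HIT, frames=[3,2] (faults so far: 2)
  step 4: ref 1 -> FAULT, evict 2, frames=[3,1] (faults so far: 3)
  step 5: ref 2 -> FAULT, evict 3, frames=[2,1] (faults so far: 4)
  step 6: ref 1 -> HIT, frames=[2,1] (faults so far: 4)
  step 7: ref 2 -> HIT, frames=[2,1] (faults so far: 4)
  step 8: ref 2 -> HIT, frames=[2,1] (faults so far: 4)
  step 9: ref 1 -> HIT, frames=[2,1] (faults so far: 4)
  step 10: ref 4 -> FAULT, evict 2, frames=[4,1] (faults so far: 5)
  step 11: ref 1 -> HIT, frames=[4,1] (faults so far: 5)
  step 12: ref 3 -> FAULT, evict 4, frames=[3,1] (faults so far: 6)
  step 13: ref 3 -> HIT, frames=[3,1] (faults so far: 6)
  LRU total faults: 6
--- Optimal ---
  step 0: ref 3 -> FAULT, frames=[3,-] (faults so far: 1)
  step 1: ref 3 -> HIT, frames=[3,-] (faults so far: 1)
  step 2: ref 2 -> FAULT, frames=[3,2] (faults so far: 2)
  step 3: ref 3 -> HIT, frames=[3,2] (faults so far: 2)
  step 4: ref 1 -> FAULT, evict 3, frames=[1,2] (faults so far: 3)
  step 5: ref 2 -> HIT, frames=[1,2] (faults so far: 3)
  step 6: ref 1 -> HIT, frames=[1,2] (faults so far: 3)
  step 7: ref 2 -> HIT, frames=[1,2] (faults so far: 3)
  step 8: ref 2 -> HIT, frames=[1,2] (faults so far: 3)
  step 9: ref 1 -> HIT, frames=[1,2] (faults so far: 3)
  step 10: ref 4 -> FAULT, evict 2, frames=[1,4] (faults so far: 4)
  step 11: ref 1 -> HIT, frames=[1,4] (faults so far: 4)
  step 12: ref 3 -> FAULT, evict 1, frames=[3,4] (faults so far: 5)
  step 13: ref 3 -> HIT, frames=[3,4] (faults so far: 5)
  Optimal total faults: 5

Answer: 5 6 5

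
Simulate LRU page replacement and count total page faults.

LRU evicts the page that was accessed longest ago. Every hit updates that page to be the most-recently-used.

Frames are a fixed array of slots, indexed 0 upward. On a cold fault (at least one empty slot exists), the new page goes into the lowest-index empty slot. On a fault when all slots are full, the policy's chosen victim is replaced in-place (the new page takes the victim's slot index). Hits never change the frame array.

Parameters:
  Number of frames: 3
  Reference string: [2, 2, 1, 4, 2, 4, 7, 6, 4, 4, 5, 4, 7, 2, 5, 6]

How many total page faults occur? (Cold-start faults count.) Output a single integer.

Step 0: ref 2 → FAULT, frames=[2,-,-]
Step 1: ref 2 → HIT, frames=[2,-,-]
Step 2: ref 1 → FAULT, frames=[2,1,-]
Step 3: ref 4 → FAULT, frames=[2,1,4]
Step 4: ref 2 → HIT, frames=[2,1,4]
Step 5: ref 4 → HIT, frames=[2,1,4]
Step 6: ref 7 → FAULT (evict 1), frames=[2,7,4]
Step 7: ref 6 → FAULT (evict 2), frames=[6,7,4]
Step 8: ref 4 → HIT, frames=[6,7,4]
Step 9: ref 4 → HIT, frames=[6,7,4]
Step 10: ref 5 → FAULT (evict 7), frames=[6,5,4]
Step 11: ref 4 → HIT, frames=[6,5,4]
Step 12: ref 7 → FAULT (evict 6), frames=[7,5,4]
Step 13: ref 2 → FAULT (evict 5), frames=[7,2,4]
Step 14: ref 5 → FAULT (evict 4), frames=[7,2,5]
Step 15: ref 6 → FAULT (evict 7), frames=[6,2,5]
Total faults: 10

Answer: 10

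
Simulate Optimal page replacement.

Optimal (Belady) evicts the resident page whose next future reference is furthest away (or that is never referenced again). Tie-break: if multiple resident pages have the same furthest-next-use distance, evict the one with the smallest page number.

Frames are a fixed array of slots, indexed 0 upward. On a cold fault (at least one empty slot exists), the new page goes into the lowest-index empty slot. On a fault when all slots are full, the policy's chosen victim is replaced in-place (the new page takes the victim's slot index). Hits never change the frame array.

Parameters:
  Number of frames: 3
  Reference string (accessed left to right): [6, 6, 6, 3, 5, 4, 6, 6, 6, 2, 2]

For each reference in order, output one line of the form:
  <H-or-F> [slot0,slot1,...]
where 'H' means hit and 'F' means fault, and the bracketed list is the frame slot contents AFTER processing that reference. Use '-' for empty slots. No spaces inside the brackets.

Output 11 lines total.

F [6,-,-]
H [6,-,-]
H [6,-,-]
F [6,3,-]
F [6,3,5]
F [6,4,5]
H [6,4,5]
H [6,4,5]
H [6,4,5]
F [6,2,5]
H [6,2,5]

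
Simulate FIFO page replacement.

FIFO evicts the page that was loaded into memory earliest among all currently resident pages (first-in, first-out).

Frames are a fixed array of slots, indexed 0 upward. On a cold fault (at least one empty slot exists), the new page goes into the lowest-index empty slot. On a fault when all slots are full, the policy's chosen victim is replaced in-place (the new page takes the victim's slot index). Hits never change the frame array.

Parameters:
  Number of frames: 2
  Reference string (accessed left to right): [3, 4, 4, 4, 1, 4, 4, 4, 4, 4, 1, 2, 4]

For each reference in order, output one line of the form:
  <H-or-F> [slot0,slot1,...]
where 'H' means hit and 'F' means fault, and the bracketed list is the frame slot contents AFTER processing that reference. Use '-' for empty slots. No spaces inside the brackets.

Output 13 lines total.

F [3,-]
F [3,4]
H [3,4]
H [3,4]
F [1,4]
H [1,4]
H [1,4]
H [1,4]
H [1,4]
H [1,4]
H [1,4]
F [1,2]
F [4,2]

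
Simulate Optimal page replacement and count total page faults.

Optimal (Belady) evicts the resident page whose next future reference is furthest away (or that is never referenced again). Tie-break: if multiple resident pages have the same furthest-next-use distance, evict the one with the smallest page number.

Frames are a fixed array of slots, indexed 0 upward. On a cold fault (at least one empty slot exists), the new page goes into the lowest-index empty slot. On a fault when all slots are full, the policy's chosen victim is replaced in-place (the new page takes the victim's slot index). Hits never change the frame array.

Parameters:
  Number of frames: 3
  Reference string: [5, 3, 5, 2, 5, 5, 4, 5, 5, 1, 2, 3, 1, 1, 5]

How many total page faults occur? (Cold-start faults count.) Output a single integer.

Step 0: ref 5 → FAULT, frames=[5,-,-]
Step 1: ref 3 → FAULT, frames=[5,3,-]
Step 2: ref 5 → HIT, frames=[5,3,-]
Step 3: ref 2 → FAULT, frames=[5,3,2]
Step 4: ref 5 → HIT, frames=[5,3,2]
Step 5: ref 5 → HIT, frames=[5,3,2]
Step 6: ref 4 → FAULT (evict 3), frames=[5,4,2]
Step 7: ref 5 → HIT, frames=[5,4,2]
Step 8: ref 5 → HIT, frames=[5,4,2]
Step 9: ref 1 → FAULT (evict 4), frames=[5,1,2]
Step 10: ref 2 → HIT, frames=[5,1,2]
Step 11: ref 3 → FAULT (evict 2), frames=[5,1,3]
Step 12: ref 1 → HIT, frames=[5,1,3]
Step 13: ref 1 → HIT, frames=[5,1,3]
Step 14: ref 5 → HIT, frames=[5,1,3]
Total faults: 6

Answer: 6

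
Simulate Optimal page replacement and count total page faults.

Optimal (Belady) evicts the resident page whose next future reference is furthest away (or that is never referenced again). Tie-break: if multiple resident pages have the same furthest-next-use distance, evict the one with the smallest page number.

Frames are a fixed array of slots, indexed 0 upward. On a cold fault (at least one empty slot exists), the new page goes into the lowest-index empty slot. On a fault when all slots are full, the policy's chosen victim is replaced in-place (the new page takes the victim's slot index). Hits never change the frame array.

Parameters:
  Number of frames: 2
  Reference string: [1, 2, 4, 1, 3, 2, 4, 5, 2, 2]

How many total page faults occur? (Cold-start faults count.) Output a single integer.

Step 0: ref 1 → FAULT, frames=[1,-]
Step 1: ref 2 → FAULT, frames=[1,2]
Step 2: ref 4 → FAULT (evict 2), frames=[1,4]
Step 3: ref 1 → HIT, frames=[1,4]
Step 4: ref 3 → FAULT (evict 1), frames=[3,4]
Step 5: ref 2 → FAULT (evict 3), frames=[2,4]
Step 6: ref 4 → HIT, frames=[2,4]
Step 7: ref 5 → FAULT (evict 4), frames=[2,5]
Step 8: ref 2 → HIT, frames=[2,5]
Step 9: ref 2 → HIT, frames=[2,5]
Total faults: 6

Answer: 6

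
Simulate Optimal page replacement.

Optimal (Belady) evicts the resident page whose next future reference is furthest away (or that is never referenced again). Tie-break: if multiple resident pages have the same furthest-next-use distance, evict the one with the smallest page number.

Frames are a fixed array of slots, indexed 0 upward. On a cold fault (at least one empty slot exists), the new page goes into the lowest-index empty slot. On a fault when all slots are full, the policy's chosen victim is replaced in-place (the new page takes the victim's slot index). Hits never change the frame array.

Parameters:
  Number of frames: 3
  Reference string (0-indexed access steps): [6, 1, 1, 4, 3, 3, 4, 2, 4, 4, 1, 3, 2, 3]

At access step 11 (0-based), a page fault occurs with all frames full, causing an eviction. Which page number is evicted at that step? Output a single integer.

Step 0: ref 6 -> FAULT, frames=[6,-,-]
Step 1: ref 1 -> FAULT, frames=[6,1,-]
Step 2: ref 1 -> HIT, frames=[6,1,-]
Step 3: ref 4 -> FAULT, frames=[6,1,4]
Step 4: ref 3 -> FAULT, evict 6, frames=[3,1,4]
Step 5: ref 3 -> HIT, frames=[3,1,4]
Step 6: ref 4 -> HIT, frames=[3,1,4]
Step 7: ref 2 -> FAULT, evict 3, frames=[2,1,4]
Step 8: ref 4 -> HIT, frames=[2,1,4]
Step 9: ref 4 -> HIT, frames=[2,1,4]
Step 10: ref 1 -> HIT, frames=[2,1,4]
Step 11: ref 3 -> FAULT, evict 1, frames=[2,3,4]
At step 11: evicted page 1

Answer: 1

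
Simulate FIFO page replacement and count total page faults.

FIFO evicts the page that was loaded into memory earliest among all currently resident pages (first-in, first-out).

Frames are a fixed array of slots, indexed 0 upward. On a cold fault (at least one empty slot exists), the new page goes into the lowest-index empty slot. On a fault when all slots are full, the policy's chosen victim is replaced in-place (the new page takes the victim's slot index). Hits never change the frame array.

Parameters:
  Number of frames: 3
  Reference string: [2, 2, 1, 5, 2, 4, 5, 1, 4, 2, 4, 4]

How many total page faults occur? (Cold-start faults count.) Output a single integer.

Step 0: ref 2 → FAULT, frames=[2,-,-]
Step 1: ref 2 → HIT, frames=[2,-,-]
Step 2: ref 1 → FAULT, frames=[2,1,-]
Step 3: ref 5 → FAULT, frames=[2,1,5]
Step 4: ref 2 → HIT, frames=[2,1,5]
Step 5: ref 4 → FAULT (evict 2), frames=[4,1,5]
Step 6: ref 5 → HIT, frames=[4,1,5]
Step 7: ref 1 → HIT, frames=[4,1,5]
Step 8: ref 4 → HIT, frames=[4,1,5]
Step 9: ref 2 → FAULT (evict 1), frames=[4,2,5]
Step 10: ref 4 → HIT, frames=[4,2,5]
Step 11: ref 4 → HIT, frames=[4,2,5]
Total faults: 5

Answer: 5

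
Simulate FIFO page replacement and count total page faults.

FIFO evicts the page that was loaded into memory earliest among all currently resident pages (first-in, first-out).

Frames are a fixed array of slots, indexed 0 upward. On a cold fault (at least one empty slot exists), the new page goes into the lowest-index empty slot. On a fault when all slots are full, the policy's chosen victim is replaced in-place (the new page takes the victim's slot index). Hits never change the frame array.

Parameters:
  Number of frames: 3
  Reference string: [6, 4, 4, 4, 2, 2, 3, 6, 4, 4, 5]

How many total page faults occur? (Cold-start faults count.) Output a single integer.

Answer: 7

Derivation:
Step 0: ref 6 → FAULT, frames=[6,-,-]
Step 1: ref 4 → FAULT, frames=[6,4,-]
Step 2: ref 4 → HIT, frames=[6,4,-]
Step 3: ref 4 → HIT, frames=[6,4,-]
Step 4: ref 2 → FAULT, frames=[6,4,2]
Step 5: ref 2 → HIT, frames=[6,4,2]
Step 6: ref 3 → FAULT (evict 6), frames=[3,4,2]
Step 7: ref 6 → FAULT (evict 4), frames=[3,6,2]
Step 8: ref 4 → FAULT (evict 2), frames=[3,6,4]
Step 9: ref 4 → HIT, frames=[3,6,4]
Step 10: ref 5 → FAULT (evict 3), frames=[5,6,4]
Total faults: 7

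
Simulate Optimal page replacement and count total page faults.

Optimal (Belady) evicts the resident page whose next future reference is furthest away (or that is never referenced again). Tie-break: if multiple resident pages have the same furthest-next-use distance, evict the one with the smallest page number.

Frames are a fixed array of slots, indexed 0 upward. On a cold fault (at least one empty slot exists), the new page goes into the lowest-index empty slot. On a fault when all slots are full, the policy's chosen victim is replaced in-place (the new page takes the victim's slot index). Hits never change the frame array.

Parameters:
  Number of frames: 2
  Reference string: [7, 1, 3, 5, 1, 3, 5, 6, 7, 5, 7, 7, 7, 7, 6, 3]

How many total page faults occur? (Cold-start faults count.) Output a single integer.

Step 0: ref 7 → FAULT, frames=[7,-]
Step 1: ref 1 → FAULT, frames=[7,1]
Step 2: ref 3 → FAULT (evict 7), frames=[3,1]
Step 3: ref 5 → FAULT (evict 3), frames=[5,1]
Step 4: ref 1 → HIT, frames=[5,1]
Step 5: ref 3 → FAULT (evict 1), frames=[5,3]
Step 6: ref 5 → HIT, frames=[5,3]
Step 7: ref 6 → FAULT (evict 3), frames=[5,6]
Step 8: ref 7 → FAULT (evict 6), frames=[5,7]
Step 9: ref 5 → HIT, frames=[5,7]
Step 10: ref 7 → HIT, frames=[5,7]
Step 11: ref 7 → HIT, frames=[5,7]
Step 12: ref 7 → HIT, frames=[5,7]
Step 13: ref 7 → HIT, frames=[5,7]
Step 14: ref 6 → FAULT (evict 5), frames=[6,7]
Step 15: ref 3 → FAULT (evict 6), frames=[3,7]
Total faults: 9

Answer: 9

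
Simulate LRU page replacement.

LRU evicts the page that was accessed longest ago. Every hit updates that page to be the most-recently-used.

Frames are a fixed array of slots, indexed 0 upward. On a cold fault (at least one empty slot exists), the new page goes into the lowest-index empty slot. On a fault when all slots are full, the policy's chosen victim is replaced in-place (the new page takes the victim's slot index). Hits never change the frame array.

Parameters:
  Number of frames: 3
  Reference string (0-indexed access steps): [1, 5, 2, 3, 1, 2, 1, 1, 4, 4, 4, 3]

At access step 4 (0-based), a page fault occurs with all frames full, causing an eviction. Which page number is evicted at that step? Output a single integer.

Step 0: ref 1 -> FAULT, frames=[1,-,-]
Step 1: ref 5 -> FAULT, frames=[1,5,-]
Step 2: ref 2 -> FAULT, frames=[1,5,2]
Step 3: ref 3 -> FAULT, evict 1, frames=[3,5,2]
Step 4: ref 1 -> FAULT, evict 5, frames=[3,1,2]
At step 4: evicted page 5

Answer: 5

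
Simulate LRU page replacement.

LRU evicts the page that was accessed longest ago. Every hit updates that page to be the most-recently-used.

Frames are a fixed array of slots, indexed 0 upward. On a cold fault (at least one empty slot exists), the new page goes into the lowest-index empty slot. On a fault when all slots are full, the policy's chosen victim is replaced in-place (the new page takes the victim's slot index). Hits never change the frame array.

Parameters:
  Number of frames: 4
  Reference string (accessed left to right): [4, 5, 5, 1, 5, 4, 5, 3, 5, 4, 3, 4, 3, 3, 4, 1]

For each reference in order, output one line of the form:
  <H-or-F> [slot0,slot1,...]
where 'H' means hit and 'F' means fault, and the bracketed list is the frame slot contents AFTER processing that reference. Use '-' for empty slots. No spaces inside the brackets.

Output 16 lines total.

F [4,-,-,-]
F [4,5,-,-]
H [4,5,-,-]
F [4,5,1,-]
H [4,5,1,-]
H [4,5,1,-]
H [4,5,1,-]
F [4,5,1,3]
H [4,5,1,3]
H [4,5,1,3]
H [4,5,1,3]
H [4,5,1,3]
H [4,5,1,3]
H [4,5,1,3]
H [4,5,1,3]
H [4,5,1,3]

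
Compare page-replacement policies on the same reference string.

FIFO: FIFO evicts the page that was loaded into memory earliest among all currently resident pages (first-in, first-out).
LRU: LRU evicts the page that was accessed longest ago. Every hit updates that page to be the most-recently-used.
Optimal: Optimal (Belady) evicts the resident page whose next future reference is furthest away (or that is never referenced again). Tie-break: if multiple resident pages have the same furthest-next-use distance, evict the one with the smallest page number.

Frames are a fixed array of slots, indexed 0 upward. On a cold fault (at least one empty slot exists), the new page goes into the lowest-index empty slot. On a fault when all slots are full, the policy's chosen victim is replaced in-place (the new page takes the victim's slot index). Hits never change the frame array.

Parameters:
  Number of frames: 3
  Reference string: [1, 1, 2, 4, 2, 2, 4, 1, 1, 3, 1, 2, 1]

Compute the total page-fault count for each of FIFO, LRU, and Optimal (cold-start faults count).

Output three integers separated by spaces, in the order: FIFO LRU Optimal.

--- FIFO ---
  step 0: ref 1 -> FAULT, frames=[1,-,-] (faults so far: 1)
  step 1: ref 1 -> HIT, frames=[1,-,-] (faults so far: 1)
  step 2: ref 2 -> FAULT, frames=[1,2,-] (faults so far: 2)
  step 3: ref 4 -> FAULT, frames=[1,2,4] (faults so far: 3)
  step 4: ref 2 -> HIT, frames=[1,2,4] (faults so far: 3)
  step 5: ref 2 -> HIT, frames=[1,2,4] (faults so far: 3)
  step 6: ref 4 -> HIT, frames=[1,2,4] (faults so far: 3)
  step 7: ref 1 -> HIT, frames=[1,2,4] (faults so far: 3)
  step 8: ref 1 -> HIT, frames=[1,2,4] (faults so far: 3)
  step 9: ref 3 -> FAULT, evict 1, frames=[3,2,4] (faults so far: 4)
  step 10: ref 1 -> FAULT, evict 2, frames=[3,1,4] (faults so far: 5)
  step 11: ref 2 -> FAULT, evict 4, frames=[3,1,2] (faults so far: 6)
  step 12: ref 1 -> HIT, frames=[3,1,2] (faults so far: 6)
  FIFO total faults: 6
--- LRU ---
  step 0: ref 1 -> FAULT, frames=[1,-,-] (faults so far: 1)
  step 1: ref 1 -> HIT, frames=[1,-,-] (faults so far: 1)
  step 2: ref 2 -> FAULT, frames=[1,2,-] (faults so far: 2)
  step 3: ref 4 -> FAULT, frames=[1,2,4] (faults so far: 3)
  step 4: ref 2 -> HIT, frames=[1,2,4] (faults so far: 3)
  step 5: ref 2 -> HIT, frames=[1,2,4] (faults so far: 3)
  step 6: ref 4 -> HIT, frames=[1,2,4] (faults so far: 3)
  step 7: ref 1 -> HIT, frames=[1,2,4] (faults so far: 3)
  step 8: ref 1 -> HIT, frames=[1,2,4] (faults so far: 3)
  step 9: ref 3 -> FAULT, evict 2, frames=[1,3,4] (faults so far: 4)
  step 10: ref 1 -> HIT, frames=[1,3,4] (faults so far: 4)
  step 11: ref 2 -> FAULT, evict 4, frames=[1,3,2] (faults so far: 5)
  step 12: ref 1 -> HIT, frames=[1,3,2] (faults so far: 5)
  LRU total faults: 5
--- Optimal ---
  step 0: ref 1 -> FAULT, frames=[1,-,-] (faults so far: 1)
  step 1: ref 1 -> HIT, frames=[1,-,-] (faults so far: 1)
  step 2: ref 2 -> FAULT, frames=[1,2,-] (faults so far: 2)
  step 3: ref 4 -> FAULT, frames=[1,2,4] (faults so far: 3)
  step 4: ref 2 -> HIT, frames=[1,2,4] (faults so far: 3)
  step 5: ref 2 -> HIT, frames=[1,2,4] (faults so far: 3)
  step 6: ref 4 -> HIT, frames=[1,2,4] (faults so far: 3)
  step 7: ref 1 -> HIT, frames=[1,2,4] (faults so far: 3)
  step 8: ref 1 -> HIT, frames=[1,2,4] (faults so far: 3)
  step 9: ref 3 -> FAULT, evict 4, frames=[1,2,3] (faults so far: 4)
  step 10: ref 1 -> HIT, frames=[1,2,3] (faults so far: 4)
  step 11: ref 2 -> HIT, frames=[1,2,3] (faults so far: 4)
  step 12: ref 1 -> HIT, frames=[1,2,3] (faults so far: 4)
  Optimal total faults: 4

Answer: 6 5 4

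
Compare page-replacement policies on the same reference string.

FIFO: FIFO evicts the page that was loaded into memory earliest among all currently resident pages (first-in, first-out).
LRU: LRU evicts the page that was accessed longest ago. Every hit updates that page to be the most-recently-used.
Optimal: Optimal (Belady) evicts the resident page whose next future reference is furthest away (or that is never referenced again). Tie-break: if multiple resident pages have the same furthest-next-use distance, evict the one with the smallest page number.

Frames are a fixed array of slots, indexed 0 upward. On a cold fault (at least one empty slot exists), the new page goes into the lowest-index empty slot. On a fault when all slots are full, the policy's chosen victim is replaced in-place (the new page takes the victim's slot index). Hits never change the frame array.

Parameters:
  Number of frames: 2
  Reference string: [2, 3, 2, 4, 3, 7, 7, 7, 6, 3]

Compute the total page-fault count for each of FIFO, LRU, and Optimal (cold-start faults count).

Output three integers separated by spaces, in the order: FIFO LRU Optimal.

Answer: 6 7 5

Derivation:
--- FIFO ---
  step 0: ref 2 -> FAULT, frames=[2,-] (faults so far: 1)
  step 1: ref 3 -> FAULT, frames=[2,3] (faults so far: 2)
  step 2: ref 2 -> HIT, frames=[2,3] (faults so far: 2)
  step 3: ref 4 -> FAULT, evict 2, frames=[4,3] (faults so far: 3)
  step 4: ref 3 -> HIT, frames=[4,3] (faults so far: 3)
  step 5: ref 7 -> FAULT, evict 3, frames=[4,7] (faults so far: 4)
  step 6: ref 7 -> HIT, frames=[4,7] (faults so far: 4)
  step 7: ref 7 -> HIT, frames=[4,7] (faults so far: 4)
  step 8: ref 6 -> FAULT, evict 4, frames=[6,7] (faults so far: 5)
  step 9: ref 3 -> FAULT, evict 7, frames=[6,3] (faults so far: 6)
  FIFO total faults: 6
--- LRU ---
  step 0: ref 2 -> FAULT, frames=[2,-] (faults so far: 1)
  step 1: ref 3 -> FAULT, frames=[2,3] (faults so far: 2)
  step 2: ref 2 -> HIT, frames=[2,3] (faults so far: 2)
  step 3: ref 4 -> FAULT, evict 3, frames=[2,4] (faults so far: 3)
  step 4: ref 3 -> FAULT, evict 2, frames=[3,4] (faults so far: 4)
  step 5: ref 7 -> FAULT, evict 4, frames=[3,7] (faults so far: 5)
  step 6: ref 7 -> HIT, frames=[3,7] (faults so far: 5)
  step 7: ref 7 -> HIT, frames=[3,7] (faults so far: 5)
  step 8: ref 6 -> FAULT, evict 3, frames=[6,7] (faults so far: 6)
  step 9: ref 3 -> FAULT, evict 7, frames=[6,3] (faults so far: 7)
  LRU total faults: 7
--- Optimal ---
  step 0: ref 2 -> FAULT, frames=[2,-] (faults so far: 1)
  step 1: ref 3 -> FAULT, frames=[2,3] (faults so far: 2)
  step 2: ref 2 -> HIT, frames=[2,3] (faults so far: 2)
  step 3: ref 4 -> FAULT, evict 2, frames=[4,3] (faults so far: 3)
  step 4: ref 3 -> HIT, frames=[4,3] (faults so far: 3)
  step 5: ref 7 -> FAULT, evict 4, frames=[7,3] (faults so far: 4)
  step 6: ref 7 -> HIT, frames=[7,3] (faults so far: 4)
  step 7: ref 7 -> HIT, frames=[7,3] (faults so far: 4)
  step 8: ref 6 -> FAULT, evict 7, frames=[6,3] (faults so far: 5)
  step 9: ref 3 -> HIT, frames=[6,3] (faults so far: 5)
  Optimal total faults: 5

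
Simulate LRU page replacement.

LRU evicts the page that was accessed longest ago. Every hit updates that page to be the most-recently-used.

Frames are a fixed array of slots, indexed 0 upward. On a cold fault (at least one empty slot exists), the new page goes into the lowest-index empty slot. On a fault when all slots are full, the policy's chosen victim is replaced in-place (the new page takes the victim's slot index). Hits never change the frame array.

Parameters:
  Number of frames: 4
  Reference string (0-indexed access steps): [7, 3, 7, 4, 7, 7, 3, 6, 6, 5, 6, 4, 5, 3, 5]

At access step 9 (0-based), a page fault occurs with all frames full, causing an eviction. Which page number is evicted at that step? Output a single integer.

Step 0: ref 7 -> FAULT, frames=[7,-,-,-]
Step 1: ref 3 -> FAULT, frames=[7,3,-,-]
Step 2: ref 7 -> HIT, frames=[7,3,-,-]
Step 3: ref 4 -> FAULT, frames=[7,3,4,-]
Step 4: ref 7 -> HIT, frames=[7,3,4,-]
Step 5: ref 7 -> HIT, frames=[7,3,4,-]
Step 6: ref 3 -> HIT, frames=[7,3,4,-]
Step 7: ref 6 -> FAULT, frames=[7,3,4,6]
Step 8: ref 6 -> HIT, frames=[7,3,4,6]
Step 9: ref 5 -> FAULT, evict 4, frames=[7,3,5,6]
At step 9: evicted page 4

Answer: 4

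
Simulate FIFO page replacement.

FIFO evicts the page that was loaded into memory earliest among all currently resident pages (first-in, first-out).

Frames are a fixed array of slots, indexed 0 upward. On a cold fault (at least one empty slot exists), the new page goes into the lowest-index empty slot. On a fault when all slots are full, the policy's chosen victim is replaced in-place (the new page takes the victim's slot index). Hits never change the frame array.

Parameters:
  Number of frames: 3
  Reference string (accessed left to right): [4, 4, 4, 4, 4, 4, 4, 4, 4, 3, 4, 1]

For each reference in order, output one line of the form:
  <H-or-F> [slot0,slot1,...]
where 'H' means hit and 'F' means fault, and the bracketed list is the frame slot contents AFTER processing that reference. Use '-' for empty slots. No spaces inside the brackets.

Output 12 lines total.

F [4,-,-]
H [4,-,-]
H [4,-,-]
H [4,-,-]
H [4,-,-]
H [4,-,-]
H [4,-,-]
H [4,-,-]
H [4,-,-]
F [4,3,-]
H [4,3,-]
F [4,3,1]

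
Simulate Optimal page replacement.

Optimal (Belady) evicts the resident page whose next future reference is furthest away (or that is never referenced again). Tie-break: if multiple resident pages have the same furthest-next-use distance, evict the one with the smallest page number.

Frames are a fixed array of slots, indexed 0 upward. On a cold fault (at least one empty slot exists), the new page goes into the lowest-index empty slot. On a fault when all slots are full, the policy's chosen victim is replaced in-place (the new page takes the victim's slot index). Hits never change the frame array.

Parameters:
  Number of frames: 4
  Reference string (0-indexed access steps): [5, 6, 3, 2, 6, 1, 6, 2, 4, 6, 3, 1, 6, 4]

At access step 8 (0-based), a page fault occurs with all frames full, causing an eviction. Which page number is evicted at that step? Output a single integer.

Answer: 2

Derivation:
Step 0: ref 5 -> FAULT, frames=[5,-,-,-]
Step 1: ref 6 -> FAULT, frames=[5,6,-,-]
Step 2: ref 3 -> FAULT, frames=[5,6,3,-]
Step 3: ref 2 -> FAULT, frames=[5,6,3,2]
Step 4: ref 6 -> HIT, frames=[5,6,3,2]
Step 5: ref 1 -> FAULT, evict 5, frames=[1,6,3,2]
Step 6: ref 6 -> HIT, frames=[1,6,3,2]
Step 7: ref 2 -> HIT, frames=[1,6,3,2]
Step 8: ref 4 -> FAULT, evict 2, frames=[1,6,3,4]
At step 8: evicted page 2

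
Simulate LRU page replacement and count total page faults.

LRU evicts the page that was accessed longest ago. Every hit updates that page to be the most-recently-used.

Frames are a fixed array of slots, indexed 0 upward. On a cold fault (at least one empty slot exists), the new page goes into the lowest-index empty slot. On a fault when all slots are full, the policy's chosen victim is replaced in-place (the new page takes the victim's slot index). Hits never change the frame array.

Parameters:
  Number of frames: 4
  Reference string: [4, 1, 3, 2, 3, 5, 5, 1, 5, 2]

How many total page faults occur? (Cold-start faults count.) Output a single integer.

Answer: 5

Derivation:
Step 0: ref 4 → FAULT, frames=[4,-,-,-]
Step 1: ref 1 → FAULT, frames=[4,1,-,-]
Step 2: ref 3 → FAULT, frames=[4,1,3,-]
Step 3: ref 2 → FAULT, frames=[4,1,3,2]
Step 4: ref 3 → HIT, frames=[4,1,3,2]
Step 5: ref 5 → FAULT (evict 4), frames=[5,1,3,2]
Step 6: ref 5 → HIT, frames=[5,1,3,2]
Step 7: ref 1 → HIT, frames=[5,1,3,2]
Step 8: ref 5 → HIT, frames=[5,1,3,2]
Step 9: ref 2 → HIT, frames=[5,1,3,2]
Total faults: 5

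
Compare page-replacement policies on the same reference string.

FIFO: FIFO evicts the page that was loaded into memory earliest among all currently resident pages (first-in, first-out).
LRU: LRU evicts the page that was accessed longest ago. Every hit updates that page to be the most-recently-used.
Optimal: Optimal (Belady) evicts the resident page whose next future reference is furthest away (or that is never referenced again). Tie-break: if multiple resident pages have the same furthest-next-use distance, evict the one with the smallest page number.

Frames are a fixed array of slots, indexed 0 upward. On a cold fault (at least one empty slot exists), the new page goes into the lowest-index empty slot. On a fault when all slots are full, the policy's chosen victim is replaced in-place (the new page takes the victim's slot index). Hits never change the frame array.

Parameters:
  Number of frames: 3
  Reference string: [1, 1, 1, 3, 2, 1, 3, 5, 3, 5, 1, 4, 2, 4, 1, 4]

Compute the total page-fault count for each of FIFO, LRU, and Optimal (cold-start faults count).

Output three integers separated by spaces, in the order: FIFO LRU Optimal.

--- FIFO ---
  step 0: ref 1 -> FAULT, frames=[1,-,-] (faults so far: 1)
  step 1: ref 1 -> HIT, frames=[1,-,-] (faults so far: 1)
  step 2: ref 1 -> HIT, frames=[1,-,-] (faults so far: 1)
  step 3: ref 3 -> FAULT, frames=[1,3,-] (faults so far: 2)
  step 4: ref 2 -> FAULT, frames=[1,3,2] (faults so far: 3)
  step 5: ref 1 -> HIT, frames=[1,3,2] (faults so far: 3)
  step 6: ref 3 -> HIT, frames=[1,3,2] (faults so far: 3)
  step 7: ref 5 -> FAULT, evict 1, frames=[5,3,2] (faults so far: 4)
  step 8: ref 3 -> HIT, frames=[5,3,2] (faults so far: 4)
  step 9: ref 5 -> HIT, frames=[5,3,2] (faults so far: 4)
  step 10: ref 1 -> FAULT, evict 3, frames=[5,1,2] (faults so far: 5)
  step 11: ref 4 -> FAULT, evict 2, frames=[5,1,4] (faults so far: 6)
  step 12: ref 2 -> FAULT, evict 5, frames=[2,1,4] (faults so far: 7)
  step 13: ref 4 -> HIT, frames=[2,1,4] (faults so far: 7)
  step 14: ref 1 -> HIT, frames=[2,1,4] (faults so far: 7)
  step 15: ref 4 -> HIT, frames=[2,1,4] (faults so far: 7)
  FIFO total faults: 7
--- LRU ---
  step 0: ref 1 -> FAULT, frames=[1,-,-] (faults so far: 1)
  step 1: ref 1 -> HIT, frames=[1,-,-] (faults so far: 1)
  step 2: ref 1 -> HIT, frames=[1,-,-] (faults so far: 1)
  step 3: ref 3 -> FAULT, frames=[1,3,-] (faults so far: 2)
  step 4: ref 2 -> FAULT, frames=[1,3,2] (faults so far: 3)
  step 5: ref 1 -> HIT, frames=[1,3,2] (faults so far: 3)
  step 6: ref 3 -> HIT, frames=[1,3,2] (faults so far: 3)
  step 7: ref 5 -> FAULT, evict 2, frames=[1,3,5] (faults so far: 4)
  step 8: ref 3 -> HIT, frames=[1,3,5] (faults so far: 4)
  step 9: ref 5 -> HIT, frames=[1,3,5] (faults so far: 4)
  step 10: ref 1 -> HIT, frames=[1,3,5] (faults so far: 4)
  step 11: ref 4 -> FAULT, evict 3, frames=[1,4,5] (faults so far: 5)
  step 12: ref 2 -> FAULT, evict 5, frames=[1,4,2] (faults so far: 6)
  step 13: ref 4 -> HIT, frames=[1,4,2] (faults so far: 6)
  step 14: ref 1 -> HIT, frames=[1,4,2] (faults so far: 6)
  step 15: ref 4 -> HIT, frames=[1,4,2] (faults so far: 6)
  LRU total faults: 6
--- Optimal ---
  step 0: ref 1 -> FAULT, frames=[1,-,-] (faults so far: 1)
  step 1: ref 1 -> HIT, frames=[1,-,-] (faults so far: 1)
  step 2: ref 1 -> HIT, frames=[1,-,-] (faults so far: 1)
  step 3: ref 3 -> FAULT, frames=[1,3,-] (faults so far: 2)
  step 4: ref 2 -> FAULT, frames=[1,3,2] (faults so far: 3)
  step 5: ref 1 -> HIT, frames=[1,3,2] (faults so far: 3)
  step 6: ref 3 -> HIT, frames=[1,3,2] (faults so far: 3)
  step 7: ref 5 -> FAULT, evict 2, frames=[1,3,5] (faults so far: 4)
  step 8: ref 3 -> HIT, frames=[1,3,5] (faults so far: 4)
  step 9: ref 5 -> HIT, frames=[1,3,5] (faults so far: 4)
  step 10: ref 1 -> HIT, frames=[1,3,5] (faults so far: 4)
  step 11: ref 4 -> FAULT, evict 3, frames=[1,4,5] (faults so far: 5)
  step 12: ref 2 -> FAULT, evict 5, frames=[1,4,2] (faults so far: 6)
  step 13: ref 4 -> HIT, frames=[1,4,2] (faults so far: 6)
  step 14: ref 1 -> HIT, frames=[1,4,2] (faults so far: 6)
  step 15: ref 4 -> HIT, frames=[1,4,2] (faults so far: 6)
  Optimal total faults: 6

Answer: 7 6 6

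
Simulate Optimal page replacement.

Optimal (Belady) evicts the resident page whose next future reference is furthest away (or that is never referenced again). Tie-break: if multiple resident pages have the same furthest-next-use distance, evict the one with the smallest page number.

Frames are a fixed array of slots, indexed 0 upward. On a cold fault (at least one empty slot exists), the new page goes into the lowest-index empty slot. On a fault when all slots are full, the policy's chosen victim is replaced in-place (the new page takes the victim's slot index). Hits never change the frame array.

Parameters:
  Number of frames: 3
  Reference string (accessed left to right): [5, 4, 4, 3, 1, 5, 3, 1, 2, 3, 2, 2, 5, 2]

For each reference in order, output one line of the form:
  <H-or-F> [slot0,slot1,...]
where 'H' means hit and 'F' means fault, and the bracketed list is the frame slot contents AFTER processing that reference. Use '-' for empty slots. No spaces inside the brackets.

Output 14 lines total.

F [5,-,-]
F [5,4,-]
H [5,4,-]
F [5,4,3]
F [5,1,3]
H [5,1,3]
H [5,1,3]
H [5,1,3]
F [5,2,3]
H [5,2,3]
H [5,2,3]
H [5,2,3]
H [5,2,3]
H [5,2,3]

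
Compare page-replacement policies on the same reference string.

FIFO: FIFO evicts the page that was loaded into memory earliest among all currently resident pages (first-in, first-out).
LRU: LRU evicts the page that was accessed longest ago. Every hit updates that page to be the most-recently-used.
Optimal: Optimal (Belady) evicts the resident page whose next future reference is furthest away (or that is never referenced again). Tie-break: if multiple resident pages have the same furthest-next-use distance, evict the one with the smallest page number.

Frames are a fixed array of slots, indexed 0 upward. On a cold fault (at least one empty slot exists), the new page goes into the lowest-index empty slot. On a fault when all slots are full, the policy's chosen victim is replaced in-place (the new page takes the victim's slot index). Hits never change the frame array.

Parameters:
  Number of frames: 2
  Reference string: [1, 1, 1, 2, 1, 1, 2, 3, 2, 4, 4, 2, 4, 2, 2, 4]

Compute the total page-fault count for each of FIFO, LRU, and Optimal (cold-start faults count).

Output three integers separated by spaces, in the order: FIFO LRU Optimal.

--- FIFO ---
  step 0: ref 1 -> FAULT, frames=[1,-] (faults so far: 1)
  step 1: ref 1 -> HIT, frames=[1,-] (faults so far: 1)
  step 2: ref 1 -> HIT, frames=[1,-] (faults so far: 1)
  step 3: ref 2 -> FAULT, frames=[1,2] (faults so far: 2)
  step 4: ref 1 -> HIT, frames=[1,2] (faults so far: 2)
  step 5: ref 1 -> HIT, frames=[1,2] (faults so far: 2)
  step 6: ref 2 -> HIT, frames=[1,2] (faults so far: 2)
  step 7: ref 3 -> FAULT, evict 1, frames=[3,2] (faults so far: 3)
  step 8: ref 2 -> HIT, frames=[3,2] (faults so far: 3)
  step 9: ref 4 -> FAULT, evict 2, frames=[3,4] (faults so far: 4)
  step 10: ref 4 -> HIT, frames=[3,4] (faults so far: 4)
  step 11: ref 2 -> FAULT, evict 3, frames=[2,4] (faults so far: 5)
  step 12: ref 4 -> HIT, frames=[2,4] (faults so far: 5)
  step 13: ref 2 -> HIT, frames=[2,4] (faults so far: 5)
  step 14: ref 2 -> HIT, frames=[2,4] (faults so far: 5)
  step 15: ref 4 -> HIT, frames=[2,4] (faults so far: 5)
  FIFO total faults: 5
--- LRU ---
  step 0: ref 1 -> FAULT, frames=[1,-] (faults so far: 1)
  step 1: ref 1 -> HIT, frames=[1,-] (faults so far: 1)
  step 2: ref 1 -> HIT, frames=[1,-] (faults so far: 1)
  step 3: ref 2 -> FAULT, frames=[1,2] (faults so far: 2)
  step 4: ref 1 -> HIT, frames=[1,2] (faults so far: 2)
  step 5: ref 1 -> HIT, frames=[1,2] (faults so far: 2)
  step 6: ref 2 -> HIT, frames=[1,2] (faults so far: 2)
  step 7: ref 3 -> FAULT, evict 1, frames=[3,2] (faults so far: 3)
  step 8: ref 2 -> HIT, frames=[3,2] (faults so far: 3)
  step 9: ref 4 -> FAULT, evict 3, frames=[4,2] (faults so far: 4)
  step 10: ref 4 -> HIT, frames=[4,2] (faults so far: 4)
  step 11: ref 2 -> HIT, frames=[4,2] (faults so far: 4)
  step 12: ref 4 -> HIT, frames=[4,2] (faults so far: 4)
  step 13: ref 2 -> HIT, frames=[4,2] (faults so far: 4)
  step 14: ref 2 -> HIT, frames=[4,2] (faults so far: 4)
  step 15: ref 4 -> HIT, frames=[4,2] (faults so far: 4)
  LRU total faults: 4
--- Optimal ---
  step 0: ref 1 -> FAULT, frames=[1,-] (faults so far: 1)
  step 1: ref 1 -> HIT, frames=[1,-] (faults so far: 1)
  step 2: ref 1 -> HIT, frames=[1,-] (faults so far: 1)
  step 3: ref 2 -> FAULT, frames=[1,2] (faults so far: 2)
  step 4: ref 1 -> HIT, frames=[1,2] (faults so far: 2)
  step 5: ref 1 -> HIT, frames=[1,2] (faults so far: 2)
  step 6: ref 2 -> HIT, frames=[1,2] (faults so far: 2)
  step 7: ref 3 -> FAULT, evict 1, frames=[3,2] (faults so far: 3)
  step 8: ref 2 -> HIT, frames=[3,2] (faults so far: 3)
  step 9: ref 4 -> FAULT, evict 3, frames=[4,2] (faults so far: 4)
  step 10: ref 4 -> HIT, frames=[4,2] (faults so far: 4)
  step 11: ref 2 -> HIT, frames=[4,2] (faults so far: 4)
  step 12: ref 4 -> HIT, frames=[4,2] (faults so far: 4)
  step 13: ref 2 -> HIT, frames=[4,2] (faults so far: 4)
  step 14: ref 2 -> HIT, frames=[4,2] (faults so far: 4)
  step 15: ref 4 -> HIT, frames=[4,2] (faults so far: 4)
  Optimal total faults: 4

Answer: 5 4 4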